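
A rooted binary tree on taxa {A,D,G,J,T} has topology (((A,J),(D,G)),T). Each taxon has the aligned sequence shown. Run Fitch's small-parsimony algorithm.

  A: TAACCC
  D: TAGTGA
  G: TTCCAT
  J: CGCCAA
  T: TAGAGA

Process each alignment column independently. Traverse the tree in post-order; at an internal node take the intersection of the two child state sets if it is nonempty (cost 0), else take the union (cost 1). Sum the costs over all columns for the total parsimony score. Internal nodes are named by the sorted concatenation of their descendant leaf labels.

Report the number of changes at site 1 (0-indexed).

2

AJ@0: {T} ∪ {C} = {C,T} (union, +1)
DG@0: {T} ∩ {T} = {T} (intersection, +0)
ADGJ@0: {C,T} ∩ {T} = {T} (intersection, +0)
ADGJT@0: {T} ∩ {T} = {T} (intersection, +0)
AJ@1: {A} ∪ {G} = {A,G} (union, +1)
DG@1: {A} ∪ {T} = {A,T} (union, +1)
ADGJ@1: {A,G} ∩ {A,T} = {A} (intersection, +0)
ADGJT@1: {A} ∩ {A} = {A} (intersection, +0)
AJ@2: {A} ∪ {C} = {A,C} (union, +1)
DG@2: {G} ∪ {C} = {C,G} (union, +1)
ADGJ@2: {A,C} ∩ {C,G} = {C} (intersection, +0)
ADGJT@2: {C} ∪ {G} = {C,G} (union, +1)
AJ@3: {C} ∩ {C} = {C} (intersection, +0)
DG@3: {T} ∪ {C} = {C,T} (union, +1)
ADGJ@3: {C} ∩ {C,T} = {C} (intersection, +0)
ADGJT@3: {C} ∪ {A} = {A,C} (union, +1)
AJ@4: {C} ∪ {A} = {A,C} (union, +1)
DG@4: {G} ∪ {A} = {A,G} (union, +1)
ADGJ@4: {A,C} ∩ {A,G} = {A} (intersection, +0)
ADGJT@4: {A} ∪ {G} = {A,G} (union, +1)
AJ@5: {C} ∪ {A} = {A,C} (union, +1)
DG@5: {A} ∪ {T} = {A,T} (union, +1)
ADGJ@5: {A,C} ∩ {A,T} = {A} (intersection, +0)
ADGJT@5: {A} ∩ {A} = {A} (intersection, +0)
per-site changes: [1, 2, 3, 2, 3, 2]; total = 13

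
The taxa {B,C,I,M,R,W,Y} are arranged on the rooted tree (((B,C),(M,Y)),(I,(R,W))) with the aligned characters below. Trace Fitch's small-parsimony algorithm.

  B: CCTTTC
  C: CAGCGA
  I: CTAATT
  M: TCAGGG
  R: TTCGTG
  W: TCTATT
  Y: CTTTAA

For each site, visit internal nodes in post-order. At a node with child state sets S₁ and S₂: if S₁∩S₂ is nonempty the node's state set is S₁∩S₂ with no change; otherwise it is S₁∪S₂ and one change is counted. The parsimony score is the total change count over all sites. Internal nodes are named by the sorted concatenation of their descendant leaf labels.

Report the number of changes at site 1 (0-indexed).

4

site 0, node BC: B={C} ∩ C={C} → {C} (+0)
site 0, node MY: M={T} ∪ Y={C} → {C,T} (+1)
site 0, node BCMY: BC={C} ∩ MY={C,T} → {C} (+0)
site 0, node RW: R={T} ∩ W={T} → {T} (+0)
site 0, node IRW: I={C} ∪ RW={T} → {C,T} (+1)
site 0, node BCIMRWY: BCMY={C} ∩ IRW={C,T} → {C} (+0)
site 1, node BC: B={C} ∪ C={A} → {A,C} (+1)
site 1, node MY: M={C} ∪ Y={T} → {C,T} (+1)
site 1, node BCMY: BC={A,C} ∩ MY={C,T} → {C} (+0)
site 1, node RW: R={T} ∪ W={C} → {C,T} (+1)
site 1, node IRW: I={T} ∩ RW={C,T} → {T} (+0)
site 1, node BCIMRWY: BCMY={C} ∪ IRW={T} → {C,T} (+1)
site 2, node BC: B={T} ∪ C={G} → {G,T} (+1)
site 2, node MY: M={A} ∪ Y={T} → {A,T} (+1)
site 2, node BCMY: BC={G,T} ∩ MY={A,T} → {T} (+0)
site 2, node RW: R={C} ∪ W={T} → {C,T} (+1)
site 2, node IRW: I={A} ∪ RW={C,T} → {A,C,T} (+1)
site 2, node BCIMRWY: BCMY={T} ∩ IRW={A,C,T} → {T} (+0)
site 3, node BC: B={T} ∪ C={C} → {C,T} (+1)
site 3, node MY: M={G} ∪ Y={T} → {G,T} (+1)
site 3, node BCMY: BC={C,T} ∩ MY={G,T} → {T} (+0)
site 3, node RW: R={G} ∪ W={A} → {A,G} (+1)
site 3, node IRW: I={A} ∩ RW={A,G} → {A} (+0)
site 3, node BCIMRWY: BCMY={T} ∪ IRW={A} → {A,T} (+1)
site 4, node BC: B={T} ∪ C={G} → {G,T} (+1)
site 4, node MY: M={G} ∪ Y={A} → {A,G} (+1)
site 4, node BCMY: BC={G,T} ∩ MY={A,G} → {G} (+0)
site 4, node RW: R={T} ∩ W={T} → {T} (+0)
site 4, node IRW: I={T} ∩ RW={T} → {T} (+0)
site 4, node BCIMRWY: BCMY={G} ∪ IRW={T} → {G,T} (+1)
site 5, node BC: B={C} ∪ C={A} → {A,C} (+1)
site 5, node MY: M={G} ∪ Y={A} → {A,G} (+1)
site 5, node BCMY: BC={A,C} ∩ MY={A,G} → {A} (+0)
site 5, node RW: R={G} ∪ W={T} → {G,T} (+1)
site 5, node IRW: I={T} ∩ RW={G,T} → {T} (+0)
site 5, node BCIMRWY: BCMY={A} ∪ IRW={T} → {A,T} (+1)
per-site changes: [2, 4, 4, 4, 3, 4]; total = 21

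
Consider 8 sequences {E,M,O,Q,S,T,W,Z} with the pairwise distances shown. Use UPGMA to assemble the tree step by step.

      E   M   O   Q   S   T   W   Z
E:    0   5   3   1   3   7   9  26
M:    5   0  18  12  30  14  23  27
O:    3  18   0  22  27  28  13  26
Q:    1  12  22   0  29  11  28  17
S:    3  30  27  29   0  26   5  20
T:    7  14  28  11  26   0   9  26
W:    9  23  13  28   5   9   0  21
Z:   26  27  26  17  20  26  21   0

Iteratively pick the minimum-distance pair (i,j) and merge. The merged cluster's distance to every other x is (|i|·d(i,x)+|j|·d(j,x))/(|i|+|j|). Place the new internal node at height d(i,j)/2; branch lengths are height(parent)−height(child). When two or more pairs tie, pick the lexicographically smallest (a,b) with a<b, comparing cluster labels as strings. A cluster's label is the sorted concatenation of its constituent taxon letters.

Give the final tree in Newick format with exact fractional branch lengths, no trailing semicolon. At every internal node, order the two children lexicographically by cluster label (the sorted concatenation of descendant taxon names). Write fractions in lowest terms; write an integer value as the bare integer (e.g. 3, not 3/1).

iteration 1: select E,Q (d=1); attach at lengths (1/2, 1/2); label the merged cluster EQ
  updated: d(EQ,M)=17/2, d(EQ,O)=25/2, d(EQ,S)=16, d(EQ,T)=9, d(EQ,W)=37/2, d(EQ,Z)=43/2
iteration 2: select S,W (d=5); attach at lengths (5/2, 5/2); label the merged cluster SW
  updated: d(EQ,SW)=69/4, d(M,SW)=53/2, d(O,SW)=20, d(SW,T)=35/2, d(SW,Z)=41/2
iteration 3: select EQ,M (d=17/2); attach at lengths (15/4, 17/4); label the merged cluster EMQ
  updated: d(EMQ,O)=43/3, d(EMQ,SW)=61/3, d(EMQ,T)=32/3, d(EMQ,Z)=70/3
iteration 4: select EMQ,T (d=32/3); attach at lengths (13/12, 16/3); label the merged cluster EMQT
  updated: d(EMQT,O)=71/4, d(EMQT,SW)=157/8, d(EMQT,Z)=24
iteration 5: select EMQT,O (d=71/4); attach at lengths (85/24, 71/8); label the merged cluster EMOQT
  updated: d(EMOQT,SW)=197/10, d(EMOQT,Z)=122/5
iteration 6: select EMOQT,SW (d=197/10); attach at lengths (39/40, 147/20); label the merged cluster EMOQSTW
  updated: d(EMOQSTW,Z)=163/7
iteration 7: select EMOQSTW,Z (d=163/7); attach at lengths (251/140, 163/14); label the merged cluster EMOQSTWZ
final tree: ((((((E:1/2,Q:1/2):15/4,M:17/4):13/12,T:16/3):85/24,O:71/8):39/40,(S:5/2,W:5/2):147/20):251/140,Z:163/14)
total length: 45859/840

((((((E:1/2,Q:1/2):15/4,M:17/4):13/12,T:16/3):85/24,O:71/8):39/40,(S:5/2,W:5/2):147/20):251/140,Z:163/14)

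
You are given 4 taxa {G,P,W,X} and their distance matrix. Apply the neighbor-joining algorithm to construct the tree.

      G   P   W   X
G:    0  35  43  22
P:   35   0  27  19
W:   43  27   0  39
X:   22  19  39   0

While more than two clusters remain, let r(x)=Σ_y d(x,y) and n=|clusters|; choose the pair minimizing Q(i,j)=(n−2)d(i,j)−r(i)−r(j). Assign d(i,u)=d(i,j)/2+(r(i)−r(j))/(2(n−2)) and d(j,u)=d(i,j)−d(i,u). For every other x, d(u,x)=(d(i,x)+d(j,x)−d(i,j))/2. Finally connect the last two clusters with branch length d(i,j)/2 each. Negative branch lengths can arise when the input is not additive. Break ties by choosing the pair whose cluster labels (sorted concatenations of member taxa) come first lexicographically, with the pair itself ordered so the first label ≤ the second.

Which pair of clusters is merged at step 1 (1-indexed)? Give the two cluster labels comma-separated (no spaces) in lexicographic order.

G,X

step 1: merge (G,X) at d=22, Q=-136; branch lengths G→16, X→6; new cluster GX
  updated: d(GX,P)=16, d(GX,W)=30
step 2: merge (GX,P) at d=16, Q=-73; branch lengths GX→19/2, P→13/2; new cluster GPX
  updated: d(GPX,W)=41/2
step 3: merge (GPX,W) at d=41/2; branch lengths GPX→41/4, W→41/4; new cluster GPWX
final tree: (((G:16,X:6):19/2,P:13/2):41/4,W:41/4)
total length: 117/2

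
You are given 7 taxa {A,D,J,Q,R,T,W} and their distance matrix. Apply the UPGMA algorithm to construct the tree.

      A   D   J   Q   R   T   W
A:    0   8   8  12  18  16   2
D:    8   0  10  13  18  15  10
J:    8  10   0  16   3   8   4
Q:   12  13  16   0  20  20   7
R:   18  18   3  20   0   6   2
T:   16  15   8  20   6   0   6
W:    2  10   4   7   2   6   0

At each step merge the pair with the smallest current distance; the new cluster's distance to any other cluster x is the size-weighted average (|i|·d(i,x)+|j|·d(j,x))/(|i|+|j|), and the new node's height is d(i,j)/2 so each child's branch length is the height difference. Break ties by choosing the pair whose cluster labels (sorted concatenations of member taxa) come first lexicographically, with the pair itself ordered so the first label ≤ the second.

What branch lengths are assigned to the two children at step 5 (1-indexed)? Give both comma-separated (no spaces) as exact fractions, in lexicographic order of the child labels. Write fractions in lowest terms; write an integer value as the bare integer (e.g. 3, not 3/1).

1. join A+W (d=2) ⇒ AW; edges |A|=1, |W|=1
  updated: d(AW,D)=9, d(AW,J)=6, d(AW,Q)=19/2, d(AW,R)=10, d(AW,T)=11
2. join J+R (d=3) ⇒ JR; edges |J|=3/2, |R|=3/2
  updated: d(AW,JR)=8, d(D,JR)=14, d(JR,Q)=18, d(JR,T)=7
3. join JR+T (d=7) ⇒ JRT; edges |JR|=2, |T|=7/2
  updated: d(AW,JRT)=9, d(D,JRT)=43/3, d(JRT,Q)=56/3
4. join AW+D (d=9) ⇒ ADW; edges |AW|=7/2, |D|=9/2
  updated: d(ADW,JRT)=97/9, d(ADW,Q)=32/3
5. join ADW+Q (d=32/3) ⇒ ADQW; edges |ADW|=5/6, |Q|=16/3
  updated: d(ADQW,JRT)=51/4
6. join ADQW+JRT (d=51/4) ⇒ ADJQRTW; edges |ADQW|=25/24, |JRT|=23/8
final tree: ((((A:1,W:1):7/2,D:9/2):5/6,Q:16/3):25/24,((J:3/2,R:3/2):2,T:7/2):23/8)
total length: 343/12

5/6,16/3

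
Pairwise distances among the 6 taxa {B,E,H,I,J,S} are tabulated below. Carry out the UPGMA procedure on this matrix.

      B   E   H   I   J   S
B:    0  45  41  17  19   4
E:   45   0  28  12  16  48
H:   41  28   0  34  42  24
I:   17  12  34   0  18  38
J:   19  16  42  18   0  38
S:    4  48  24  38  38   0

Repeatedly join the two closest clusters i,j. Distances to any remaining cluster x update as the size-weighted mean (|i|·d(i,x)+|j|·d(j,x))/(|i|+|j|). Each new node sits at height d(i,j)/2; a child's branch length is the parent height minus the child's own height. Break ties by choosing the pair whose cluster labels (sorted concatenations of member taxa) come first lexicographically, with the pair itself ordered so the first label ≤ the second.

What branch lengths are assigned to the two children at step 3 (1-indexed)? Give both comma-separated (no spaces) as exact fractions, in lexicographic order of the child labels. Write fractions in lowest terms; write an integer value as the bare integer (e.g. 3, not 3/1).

1. join B+S (d=4) ⇒ BS; edges |B|=2, |S|=2
  updated: d(BS,E)=93/2, d(BS,H)=65/2, d(BS,I)=55/2, d(BS,J)=57/2
2. join E+I (d=12) ⇒ EI; edges |E|=6, |I|=6
  updated: d(BS,EI)=37, d(EI,H)=31, d(EI,J)=17
3. join EI+J (d=17) ⇒ EIJ; edges |EI|=5/2, |J|=17/2
  updated: d(BS,EIJ)=205/6, d(EIJ,H)=104/3
4. join BS+H (d=65/2) ⇒ BHS; edges |BS|=57/4, |H|=65/4
  updated: d(BHS,EIJ)=103/3
5. join BHS+EIJ (d=103/3) ⇒ BEHIJS; edges |BHS|=11/12, |EIJ|=26/3
final tree: (((B:2,S:2):57/4,H:65/4):11/12,((E:6,I:6):5/2,J:17/2):26/3)
total length: 805/12

5/2,17/2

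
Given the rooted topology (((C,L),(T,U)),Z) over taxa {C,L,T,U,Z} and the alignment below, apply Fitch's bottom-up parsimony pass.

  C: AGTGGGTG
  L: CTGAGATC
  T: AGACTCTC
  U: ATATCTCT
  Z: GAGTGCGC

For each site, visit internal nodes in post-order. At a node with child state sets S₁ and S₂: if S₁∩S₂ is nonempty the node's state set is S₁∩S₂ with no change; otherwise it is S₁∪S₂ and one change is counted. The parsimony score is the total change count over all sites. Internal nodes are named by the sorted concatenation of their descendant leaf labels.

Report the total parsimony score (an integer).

19

[col 0] CL: children C:{A}, L:{C} ∪→ {A,C}; cost 1
[col 0] TU: children T:{A}, U:{A} ∩→ {A}; cost 0
[col 0] CLTU: children CL:{A,C}, TU:{A} ∩→ {A}; cost 0
[col 0] CLTUZ: children CLTU:{A}, Z:{G} ∪→ {A,G}; cost 1
[col 1] CL: children C:{G}, L:{T} ∪→ {G,T}; cost 1
[col 1] TU: children T:{G}, U:{T} ∪→ {G,T}; cost 1
[col 1] CLTU: children CL:{G,T}, TU:{G,T} ∩→ {G,T}; cost 0
[col 1] CLTUZ: children CLTU:{G,T}, Z:{A} ∪→ {A,G,T}; cost 1
[col 2] CL: children C:{T}, L:{G} ∪→ {G,T}; cost 1
[col 2] TU: children T:{A}, U:{A} ∩→ {A}; cost 0
[col 2] CLTU: children CL:{G,T}, TU:{A} ∪→ {A,G,T}; cost 1
[col 2] CLTUZ: children CLTU:{A,G,T}, Z:{G} ∩→ {G}; cost 0
[col 3] CL: children C:{G}, L:{A} ∪→ {A,G}; cost 1
[col 3] TU: children T:{C}, U:{T} ∪→ {C,T}; cost 1
[col 3] CLTU: children CL:{A,G}, TU:{C,T} ∪→ {A,C,G,T}; cost 1
[col 3] CLTUZ: children CLTU:{A,C,G,T}, Z:{T} ∩→ {T}; cost 0
[col 4] CL: children C:{G}, L:{G} ∩→ {G}; cost 0
[col 4] TU: children T:{T}, U:{C} ∪→ {C,T}; cost 1
[col 4] CLTU: children CL:{G}, TU:{C,T} ∪→ {C,G,T}; cost 1
[col 4] CLTUZ: children CLTU:{C,G,T}, Z:{G} ∩→ {G}; cost 0
[col 5] CL: children C:{G}, L:{A} ∪→ {A,G}; cost 1
[col 5] TU: children T:{C}, U:{T} ∪→ {C,T}; cost 1
[col 5] CLTU: children CL:{A,G}, TU:{C,T} ∪→ {A,C,G,T}; cost 1
[col 5] CLTUZ: children CLTU:{A,C,G,T}, Z:{C} ∩→ {C}; cost 0
[col 6] CL: children C:{T}, L:{T} ∩→ {T}; cost 0
[col 6] TU: children T:{T}, U:{C} ∪→ {C,T}; cost 1
[col 6] CLTU: children CL:{T}, TU:{C,T} ∩→ {T}; cost 0
[col 6] CLTUZ: children CLTU:{T}, Z:{G} ∪→ {G,T}; cost 1
[col 7] CL: children C:{G}, L:{C} ∪→ {C,G}; cost 1
[col 7] TU: children T:{C}, U:{T} ∪→ {C,T}; cost 1
[col 7] CLTU: children CL:{C,G}, TU:{C,T} ∩→ {C}; cost 0
[col 7] CLTUZ: children CLTU:{C}, Z:{C} ∩→ {C}; cost 0
per-site changes: [2, 3, 2, 3, 2, 3, 2, 2]; total = 19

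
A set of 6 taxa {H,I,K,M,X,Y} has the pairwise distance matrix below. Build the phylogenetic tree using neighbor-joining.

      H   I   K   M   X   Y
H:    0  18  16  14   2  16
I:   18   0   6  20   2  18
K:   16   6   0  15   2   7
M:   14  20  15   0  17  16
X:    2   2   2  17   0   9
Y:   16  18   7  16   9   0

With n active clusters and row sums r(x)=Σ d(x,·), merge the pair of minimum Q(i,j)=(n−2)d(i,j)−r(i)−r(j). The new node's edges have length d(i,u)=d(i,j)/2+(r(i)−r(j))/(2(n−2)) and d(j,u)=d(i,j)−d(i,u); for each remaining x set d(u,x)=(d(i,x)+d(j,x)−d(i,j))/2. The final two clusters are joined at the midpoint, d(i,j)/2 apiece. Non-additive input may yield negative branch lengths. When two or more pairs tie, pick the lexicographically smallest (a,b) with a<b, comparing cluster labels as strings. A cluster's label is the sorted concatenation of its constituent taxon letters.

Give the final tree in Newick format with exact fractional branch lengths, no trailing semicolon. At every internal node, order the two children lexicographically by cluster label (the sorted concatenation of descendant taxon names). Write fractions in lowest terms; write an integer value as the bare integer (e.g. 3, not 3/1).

step 1: merge (H,M) at d=14, Q=-92; branch lengths H→5, M→9; new cluster HM
  updated: d(HM,I)=12, d(HM,K)=17/2, d(HM,X)=5/2, d(HM,Y)=9
step 2: merge (HM,Y) at d=9, Q=-48; branch lengths HM→8/3, Y→19/3; new cluster HMY
  updated: d(HMY,I)=21/2, d(HMY,K)=13/4, d(HMY,X)=5/4
step 3: merge (HMY,K) at d=13/4, Q=-79/4; branch lengths HMY→41/16, K→11/16; new cluster HKMY
  updated: d(HKMY,I)=53/8, d(HKMY,X)=0
step 4: merge (HKMY,I) at d=53/8, Q=-69/8; branch lengths HKMY→37/16, I→69/16; new cluster HIKMY
  updated: d(HIKMY,X)=-37/16
step 5: merge (HIKMY,X) at d=-37/16; branch lengths HIKMY→-37/32, X→-37/32; new cluster HIKMXY
final tree: (((((H:5,M:9):8/3,Y:19/3):41/16,K:11/16):37/16,I:69/16):-37/32,X:-37/32)
total length: 489/16

(((((H:5,M:9):8/3,Y:19/3):41/16,K:11/16):37/16,I:69/16):-37/32,X:-37/32)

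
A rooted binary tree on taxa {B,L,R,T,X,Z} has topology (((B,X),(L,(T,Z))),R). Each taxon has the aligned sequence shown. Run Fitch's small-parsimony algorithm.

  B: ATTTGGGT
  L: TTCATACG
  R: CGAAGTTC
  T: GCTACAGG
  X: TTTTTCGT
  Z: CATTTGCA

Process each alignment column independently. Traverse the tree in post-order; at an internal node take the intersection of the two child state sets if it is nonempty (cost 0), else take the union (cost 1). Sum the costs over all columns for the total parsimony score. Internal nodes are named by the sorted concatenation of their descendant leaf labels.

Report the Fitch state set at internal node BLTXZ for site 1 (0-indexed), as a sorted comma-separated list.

site 0, node BX: B={A} ∪ X={T} → {A,T} (+1)
site 0, node TZ: T={G} ∪ Z={C} → {C,G} (+1)
site 0, node LTZ: L={T} ∪ TZ={C,G} → {C,G,T} (+1)
site 0, node BLTXZ: BX={A,T} ∩ LTZ={C,G,T} → {T} (+0)
site 0, node BLRTXZ: BLTXZ={T} ∪ R={C} → {C,T} (+1)
site 1, node BX: B={T} ∩ X={T} → {T} (+0)
site 1, node TZ: T={C} ∪ Z={A} → {A,C} (+1)
site 1, node LTZ: L={T} ∪ TZ={A,C} → {A,C,T} (+1)
site 1, node BLTXZ: BX={T} ∩ LTZ={A,C,T} → {T} (+0)
site 1, node BLRTXZ: BLTXZ={T} ∪ R={G} → {G,T} (+1)
site 2, node BX: B={T} ∩ X={T} → {T} (+0)
site 2, node TZ: T={T} ∩ Z={T} → {T} (+0)
site 2, node LTZ: L={C} ∪ TZ={T} → {C,T} (+1)
site 2, node BLTXZ: BX={T} ∩ LTZ={C,T} → {T} (+0)
site 2, node BLRTXZ: BLTXZ={T} ∪ R={A} → {A,T} (+1)
site 3, node BX: B={T} ∩ X={T} → {T} (+0)
site 3, node TZ: T={A} ∪ Z={T} → {A,T} (+1)
site 3, node LTZ: L={A} ∩ TZ={A,T} → {A} (+0)
site 3, node BLTXZ: BX={T} ∪ LTZ={A} → {A,T} (+1)
site 3, node BLRTXZ: BLTXZ={A,T} ∩ R={A} → {A} (+0)
site 4, node BX: B={G} ∪ X={T} → {G,T} (+1)
site 4, node TZ: T={C} ∪ Z={T} → {C,T} (+1)
site 4, node LTZ: L={T} ∩ TZ={C,T} → {T} (+0)
site 4, node BLTXZ: BX={G,T} ∩ LTZ={T} → {T} (+0)
site 4, node BLRTXZ: BLTXZ={T} ∪ R={G} → {G,T} (+1)
site 5, node BX: B={G} ∪ X={C} → {C,G} (+1)
site 5, node TZ: T={A} ∪ Z={G} → {A,G} (+1)
site 5, node LTZ: L={A} ∩ TZ={A,G} → {A} (+0)
site 5, node BLTXZ: BX={C,G} ∪ LTZ={A} → {A,C,G} (+1)
site 5, node BLRTXZ: BLTXZ={A,C,G} ∪ R={T} → {A,C,G,T} (+1)
site 6, node BX: B={G} ∩ X={G} → {G} (+0)
site 6, node TZ: T={G} ∪ Z={C} → {C,G} (+1)
site 6, node LTZ: L={C} ∩ TZ={C,G} → {C} (+0)
site 6, node BLTXZ: BX={G} ∪ LTZ={C} → {C,G} (+1)
site 6, node BLRTXZ: BLTXZ={C,G} ∪ R={T} → {C,G,T} (+1)
site 7, node BX: B={T} ∩ X={T} → {T} (+0)
site 7, node TZ: T={G} ∪ Z={A} → {A,G} (+1)
site 7, node LTZ: L={G} ∩ TZ={A,G} → {G} (+0)
site 7, node BLTXZ: BX={T} ∪ LTZ={G} → {G,T} (+1)
site 7, node BLRTXZ: BLTXZ={G,T} ∪ R={C} → {C,G,T} (+1)
per-site changes: [4, 3, 2, 2, 3, 4, 3, 3]; total = 24

T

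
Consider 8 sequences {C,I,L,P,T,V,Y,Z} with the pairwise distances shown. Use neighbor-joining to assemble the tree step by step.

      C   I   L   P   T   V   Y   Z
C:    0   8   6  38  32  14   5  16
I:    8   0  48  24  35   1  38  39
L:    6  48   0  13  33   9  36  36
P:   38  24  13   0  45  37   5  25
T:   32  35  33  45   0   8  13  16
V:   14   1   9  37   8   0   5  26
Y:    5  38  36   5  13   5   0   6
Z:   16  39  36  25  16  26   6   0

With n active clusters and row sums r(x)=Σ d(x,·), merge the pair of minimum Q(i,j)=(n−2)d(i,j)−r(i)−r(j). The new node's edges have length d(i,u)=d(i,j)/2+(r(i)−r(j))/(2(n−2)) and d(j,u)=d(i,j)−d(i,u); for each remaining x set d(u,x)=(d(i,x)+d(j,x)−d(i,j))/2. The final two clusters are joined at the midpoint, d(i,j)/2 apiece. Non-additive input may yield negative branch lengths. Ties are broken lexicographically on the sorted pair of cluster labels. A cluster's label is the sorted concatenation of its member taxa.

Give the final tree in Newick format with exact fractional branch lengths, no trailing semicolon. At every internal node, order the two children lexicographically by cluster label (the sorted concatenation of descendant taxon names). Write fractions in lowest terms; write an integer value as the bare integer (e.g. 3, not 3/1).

step 1: merge (L,P) at d=13, Q=-290; branch lengths L→6, P→7; new cluster LP
  updated: d(C,LP)=31/2, d(I,LP)=59/2, d(LP,T)=65/2, d(LP,V)=33/2, d(LP,Y)=14, d(LP,Z)=24
step 2: merge (I,V) at d=1, Q=-216; branch lengths I→17/2, V→-15/2; new cluster IV
  updated: d(C,IV)=21/2, d(IV,LP)=45/2, d(IV,T)=21, d(IV,Y)=21, d(IV,Z)=32
step 3: merge (T,Z) at d=16, Q=-289/2; branch lengths T→169/16, Z→87/16; new cluster TZ
  updated: d(C,TZ)=16, d(IV,TZ)=37/2, d(LP,TZ)=81/4, d(TZ,Y)=3/2
step 4: merge (TZ,Y) at d=3/2, Q=-373/4; branch lengths TZ→77/24, Y→-41/24; new cluster TYZ
  updated: d(C,TYZ)=39/4, d(IV,TYZ)=19, d(LP,TYZ)=131/8
step 5: merge (C,IV) at d=21/2, Q=-267/4; branch lengths C→19/16, IV→149/16; new cluster CIV
  updated: d(CIV,LP)=55/4, d(CIV,TYZ)=73/8
step 6: merge (CIV,LP) at d=55/4, Q=-157/4; branch lengths CIV→13/4, LP→21/2; new cluster CILPV
  updated: d(CILPV,TYZ)=47/8
step 7: merge (CILPV,TYZ) at d=47/8; branch lengths CILPV→47/16, TYZ→47/16; new cluster CILPTVYZ
final tree: (((C:19/16,(I:17/2,V:-15/2):149/16):13/4,(L:6,P:7):21/2):47/16,((T:169/16,Z:87/16):77/24,Y:-41/24):47/16)
total length: 493/8

(((C:19/16,(I:17/2,V:-15/2):149/16):13/4,(L:6,P:7):21/2):47/16,((T:169/16,Z:87/16):77/24,Y:-41/24):47/16)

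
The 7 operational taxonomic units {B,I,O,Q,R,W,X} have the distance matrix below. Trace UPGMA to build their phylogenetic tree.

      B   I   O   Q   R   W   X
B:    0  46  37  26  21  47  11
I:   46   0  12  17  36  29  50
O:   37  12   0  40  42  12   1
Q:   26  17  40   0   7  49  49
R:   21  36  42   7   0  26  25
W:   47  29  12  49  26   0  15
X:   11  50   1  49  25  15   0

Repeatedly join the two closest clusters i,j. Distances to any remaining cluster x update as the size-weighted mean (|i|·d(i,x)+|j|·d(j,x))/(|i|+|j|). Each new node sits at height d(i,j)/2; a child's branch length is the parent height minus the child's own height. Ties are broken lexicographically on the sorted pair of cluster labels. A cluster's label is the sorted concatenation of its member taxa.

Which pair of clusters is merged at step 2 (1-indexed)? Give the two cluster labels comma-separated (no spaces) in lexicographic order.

Q,R

iteration 1: select O,X (d=1); attach at lengths (1/2, 1/2); label the merged cluster OX
  updated: d(B,OX)=24, d(I,OX)=31, d(OX,Q)=89/2, d(OX,R)=67/2, d(OX,W)=27/2
iteration 2: select Q,R (d=7); attach at lengths (7/2, 7/2); label the merged cluster QR
  updated: d(B,QR)=47/2, d(I,QR)=53/2, d(OX,QR)=39, d(QR,W)=75/2
iteration 3: select OX,W (d=27/2); attach at lengths (25/4, 27/4); label the merged cluster OWX
  updated: d(B,OWX)=95/3, d(I,OWX)=91/3, d(OWX,QR)=77/2
iteration 4: select B,QR (d=47/2); attach at lengths (47/4, 33/4); label the merged cluster BQR
  updated: d(BQR,I)=33, d(BQR,OWX)=326/9
iteration 5: select I,OWX (d=91/3); attach at lengths (91/6, 101/12); label the merged cluster IOWX
  updated: d(BQR,IOWX)=425/12
iteration 6: select BQR,IOWX (d=425/12); attach at lengths (143/24, 61/24); label the merged cluster BIOQRWX
final tree: ((B:47/4,(Q:7/2,R:7/2):33/4):143/24,(I:91/6,((O:1/2,X:1/2):25/4,W:27/4):101/12):61/24)
total length: 877/12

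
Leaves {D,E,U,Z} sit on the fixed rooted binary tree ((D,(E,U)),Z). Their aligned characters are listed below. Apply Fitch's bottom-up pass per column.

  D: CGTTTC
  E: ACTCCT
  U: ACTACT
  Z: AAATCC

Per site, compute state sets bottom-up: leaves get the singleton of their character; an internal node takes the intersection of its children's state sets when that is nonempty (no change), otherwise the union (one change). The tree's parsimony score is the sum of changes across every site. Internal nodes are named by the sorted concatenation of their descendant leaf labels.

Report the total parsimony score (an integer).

EU@0: {A} ∩ {A} = {A} (intersection, +0)
DEU@0: {C} ∪ {A} = {A,C} (union, +1)
DEUZ@0: {A,C} ∩ {A} = {A} (intersection, +0)
EU@1: {C} ∩ {C} = {C} (intersection, +0)
DEU@1: {G} ∪ {C} = {C,G} (union, +1)
DEUZ@1: {C,G} ∪ {A} = {A,C,G} (union, +1)
EU@2: {T} ∩ {T} = {T} (intersection, +0)
DEU@2: {T} ∩ {T} = {T} (intersection, +0)
DEUZ@2: {T} ∪ {A} = {A,T} (union, +1)
EU@3: {C} ∪ {A} = {A,C} (union, +1)
DEU@3: {T} ∪ {A,C} = {A,C,T} (union, +1)
DEUZ@3: {A,C,T} ∩ {T} = {T} (intersection, +0)
EU@4: {C} ∩ {C} = {C} (intersection, +0)
DEU@4: {T} ∪ {C} = {C,T} (union, +1)
DEUZ@4: {C,T} ∩ {C} = {C} (intersection, +0)
EU@5: {T} ∩ {T} = {T} (intersection, +0)
DEU@5: {C} ∪ {T} = {C,T} (union, +1)
DEUZ@5: {C,T} ∩ {C} = {C} (intersection, +0)
per-site changes: [1, 2, 1, 2, 1, 1]; total = 8

8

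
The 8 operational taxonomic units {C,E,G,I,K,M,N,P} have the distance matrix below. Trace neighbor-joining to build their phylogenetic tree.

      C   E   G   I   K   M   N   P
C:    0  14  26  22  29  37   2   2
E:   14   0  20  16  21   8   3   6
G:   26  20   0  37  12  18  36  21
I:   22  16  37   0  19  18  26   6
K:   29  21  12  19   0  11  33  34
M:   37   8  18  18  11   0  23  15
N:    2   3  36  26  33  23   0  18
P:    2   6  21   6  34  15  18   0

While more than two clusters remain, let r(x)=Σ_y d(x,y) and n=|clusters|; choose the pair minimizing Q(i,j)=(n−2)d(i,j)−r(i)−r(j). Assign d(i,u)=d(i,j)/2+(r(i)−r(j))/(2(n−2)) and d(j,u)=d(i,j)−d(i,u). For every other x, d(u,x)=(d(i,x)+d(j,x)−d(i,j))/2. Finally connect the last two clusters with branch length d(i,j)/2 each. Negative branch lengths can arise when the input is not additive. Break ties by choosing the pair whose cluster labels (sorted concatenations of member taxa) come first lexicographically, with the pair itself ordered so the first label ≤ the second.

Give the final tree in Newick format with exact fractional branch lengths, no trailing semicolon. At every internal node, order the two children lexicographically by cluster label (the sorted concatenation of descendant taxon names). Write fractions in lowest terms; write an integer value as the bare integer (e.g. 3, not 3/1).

((((C:1/4,N:7/4):141/16,E:-21/16):23/8,((G:71/10,K:49/10):23/4,M:11/4):8):31/16,(I:175/24,P:-31/24):31/16)

iteration 1: select C,N (d=2, Q=-261); attach at lengths (1/4, 7/4); label the merged cluster CN
  updated: d(CN,E)=15/2, d(CN,G)=30, d(CN,I)=23, d(CN,K)=30, d(CN,M)=29, d(CN,P)=9
iteration 2: select G,K (d=12, Q=-205); attach at lengths (71/10, 49/10); label the merged cluster GK
  updated: d(CN,GK)=24, d(E,GK)=29/2, d(GK,I)=22, d(GK,M)=17/2, d(GK,P)=43/2
iteration 3: select GK,M (d=17/2, Q=-135); attach at lengths (23/4, 11/4); label the merged cluster GKM
  updated: d(CN,GKM)=89/4, d(E,GKM)=7, d(GKM,I)=63/4, d(GKM,P)=14
iteration 4: select I,P (d=6, Q=-311/4); attach at lengths (175/24, -31/24); label the merged cluster IP
  updated: d(CN,IP)=13, d(E,IP)=8, d(GKM,IP)=95/8
iteration 5: select CN,E (d=15/2, Q=-201/4); attach at lengths (141/16, -21/16); label the merged cluster CEN
  updated: d(CEN,GKM)=87/8, d(CEN,IP)=27/4
iteration 6: select CEN,GKM (d=87/8, Q=-59/2); attach at lengths (23/8, 8); label the merged cluster CEGKMN
  updated: d(CEGKMN,IP)=31/8
iteration 7: select CEGKMN,IP (d=31/8); attach at lengths (31/16, 31/16); label the merged cluster CEGIKMNP
final tree: ((((C:1/4,N:7/4):141/16,E:-21/16):23/8,((G:71/10,K:49/10):23/4,M:11/4):8):31/16,(I:175/24,P:-31/24):31/16)
total length: 203/4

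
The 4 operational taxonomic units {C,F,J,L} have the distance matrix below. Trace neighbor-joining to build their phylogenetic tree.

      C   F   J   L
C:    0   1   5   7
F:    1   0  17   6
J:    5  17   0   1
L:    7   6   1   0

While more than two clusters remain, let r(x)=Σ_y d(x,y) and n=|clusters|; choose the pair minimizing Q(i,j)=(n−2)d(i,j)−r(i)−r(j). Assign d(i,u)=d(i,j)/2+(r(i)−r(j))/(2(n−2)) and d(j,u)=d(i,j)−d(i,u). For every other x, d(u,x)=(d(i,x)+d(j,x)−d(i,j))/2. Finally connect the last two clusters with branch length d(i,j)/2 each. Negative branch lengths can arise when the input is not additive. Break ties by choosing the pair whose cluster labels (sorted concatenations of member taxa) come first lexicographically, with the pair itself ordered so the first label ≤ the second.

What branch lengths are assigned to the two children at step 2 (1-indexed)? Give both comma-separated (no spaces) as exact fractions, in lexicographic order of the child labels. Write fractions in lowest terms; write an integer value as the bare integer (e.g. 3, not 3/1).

31/4,11/4

1. join C+F (d=1, Q=-35) ⇒ CF; edges |C|=-9/4, |F|=13/4
  updated: d(CF,J)=21/2, d(CF,L)=6
2. join CF+J (d=21/2, Q=-35/2) ⇒ CFJ; edges |CF|=31/4, |J|=11/4
  updated: d(CFJ,L)=-7/4
3. join CFJ+L (d=-7/4) ⇒ CFJL; edges |CFJ|=-7/8, |L|=-7/8
final tree: (((C:-9/4,F:13/4):31/4,J:11/4):-7/8,L:-7/8)
total length: 39/4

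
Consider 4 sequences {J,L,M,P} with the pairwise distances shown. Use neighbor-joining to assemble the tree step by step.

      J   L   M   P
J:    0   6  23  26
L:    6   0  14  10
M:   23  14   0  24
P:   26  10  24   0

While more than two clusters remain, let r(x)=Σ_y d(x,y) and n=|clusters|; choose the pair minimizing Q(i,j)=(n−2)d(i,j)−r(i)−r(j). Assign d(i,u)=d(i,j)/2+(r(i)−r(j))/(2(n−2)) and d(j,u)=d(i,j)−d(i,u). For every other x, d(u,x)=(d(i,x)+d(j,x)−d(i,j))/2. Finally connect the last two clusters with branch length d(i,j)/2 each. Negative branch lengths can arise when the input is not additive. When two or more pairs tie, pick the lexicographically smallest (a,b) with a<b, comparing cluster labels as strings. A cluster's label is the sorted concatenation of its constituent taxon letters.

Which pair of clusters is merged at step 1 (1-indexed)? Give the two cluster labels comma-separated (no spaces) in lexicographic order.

step 1: merge (J,L) at d=6, Q=-73; branch lengths J→37/4, L→-13/4; new cluster JL
  updated: d(JL,M)=31/2, d(JL,P)=15
step 2: merge (JL,M) at d=31/2, Q=-109/2; branch lengths JL→13/4, M→49/4; new cluster JLM
  updated: d(JLM,P)=47/4
step 3: merge (JLM,P) at d=47/4; branch lengths JLM→47/8, P→47/8; new cluster JLMP
final tree: (((J:37/4,L:-13/4):13/4,M:49/4):47/8,P:47/8)
total length: 133/4

J,L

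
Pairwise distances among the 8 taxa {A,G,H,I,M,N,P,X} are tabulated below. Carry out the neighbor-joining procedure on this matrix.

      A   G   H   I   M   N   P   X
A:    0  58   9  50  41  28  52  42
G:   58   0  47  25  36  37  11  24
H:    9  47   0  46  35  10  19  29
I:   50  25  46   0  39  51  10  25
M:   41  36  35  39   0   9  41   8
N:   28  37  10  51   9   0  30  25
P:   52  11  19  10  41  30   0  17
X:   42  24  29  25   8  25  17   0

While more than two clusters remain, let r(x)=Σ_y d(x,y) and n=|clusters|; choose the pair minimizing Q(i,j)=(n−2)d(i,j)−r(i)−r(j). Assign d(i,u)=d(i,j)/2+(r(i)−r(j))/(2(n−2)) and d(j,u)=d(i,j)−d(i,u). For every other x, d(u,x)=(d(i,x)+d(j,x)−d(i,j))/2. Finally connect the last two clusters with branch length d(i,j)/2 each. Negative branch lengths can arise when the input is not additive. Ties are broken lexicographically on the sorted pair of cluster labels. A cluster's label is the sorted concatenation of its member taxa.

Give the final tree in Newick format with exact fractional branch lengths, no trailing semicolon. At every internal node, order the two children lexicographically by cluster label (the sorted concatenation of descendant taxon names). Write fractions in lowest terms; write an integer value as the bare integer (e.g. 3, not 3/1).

(((((((A:139/12,H:-31/12):43/4,N:15/4):205/32,M:243/32):113/16,X:5/16):827/64,G:621/64):211/64,I:667/64):-27/128,P:-27/128)

step 1: merge (A,H) at d=9, Q=-421; branch lengths A→139/12, H→-31/12; new cluster AH
  updated: d(AH,G)=48, d(AH,I)=87/2, d(AH,M)=67/2, d(AH,N)=29/2, d(AH,P)=31, d(AH,X)=31
step 2: merge (AH,N) at d=29/2, Q=-591/2; branch lengths AH→43/4, N→15/4; new cluster AHN
  updated: d(AHN,G)=141/4, d(AHN,I)=40, d(AHN,M)=14, d(AHN,P)=93/4, d(AHN,X)=83/4
step 3: merge (AHN,M) at d=14, Q=-861/4; branch lengths AHN→205/32, M→243/32; new cluster AHMN
  updated: d(AHMN,G)=229/8, d(AHMN,I)=65/2, d(AHMN,P)=201/8, d(AHMN,X)=59/8
step 4: merge (AHMN,X) at d=59/8, Q=-1159/8; branch lengths AHMN→113/16, X→5/16; new cluster AHMNX
  updated: d(AHMNX,G)=181/8, d(AHMNX,I)=401/16, d(AHMNX,P)=139/8
step 5: merge (AHMNX,G) at d=181/8, Q=-1255/16; branch lengths AHMNX→827/64, G→621/64; new cluster AGHMNX
  updated: d(AGHMNX,I)=439/32, d(AGHMNX,P)=23/8
step 6: merge (AGHMNX,I) at d=439/32, Q=-851/32; branch lengths AGHMNX→211/64, I→667/64; new cluster AGHIMNX
  updated: d(AGHIMNX,P)=-27/64
step 7: merge (AGHIMNX,P) at d=-27/64; branch lengths AGHIMNX→-27/128, P→-27/128; new cluster AGHIMNPX
final tree: (((((((A:139/12,H:-31/12):43/4,N:15/4):205/32,M:243/32):113/16,X:5/16):827/64,G:621/64):211/64,I:667/64):-27/128,P:-27/128)
total length: 5171/64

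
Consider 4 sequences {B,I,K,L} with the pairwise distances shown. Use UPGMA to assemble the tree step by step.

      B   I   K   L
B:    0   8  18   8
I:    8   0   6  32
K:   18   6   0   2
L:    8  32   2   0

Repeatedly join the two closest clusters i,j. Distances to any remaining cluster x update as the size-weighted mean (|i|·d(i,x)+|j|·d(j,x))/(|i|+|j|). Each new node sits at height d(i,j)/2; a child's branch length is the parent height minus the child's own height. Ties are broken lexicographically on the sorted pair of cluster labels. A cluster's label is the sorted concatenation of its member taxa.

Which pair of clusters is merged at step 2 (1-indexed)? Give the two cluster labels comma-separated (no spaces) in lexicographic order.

step 1: merge (K,L) at d=2; branch lengths K→1, L→1; new cluster KL
  updated: d(B,KL)=13, d(I,KL)=19
step 2: merge (B,I) at d=8; branch lengths B→4, I→4; new cluster BI
  updated: d(BI,KL)=16
step 3: merge (BI,KL) at d=16; branch lengths BI→4, KL→7; new cluster BIKL
final tree: ((B:4,I:4):4,(K:1,L:1):7)
total length: 21

B,I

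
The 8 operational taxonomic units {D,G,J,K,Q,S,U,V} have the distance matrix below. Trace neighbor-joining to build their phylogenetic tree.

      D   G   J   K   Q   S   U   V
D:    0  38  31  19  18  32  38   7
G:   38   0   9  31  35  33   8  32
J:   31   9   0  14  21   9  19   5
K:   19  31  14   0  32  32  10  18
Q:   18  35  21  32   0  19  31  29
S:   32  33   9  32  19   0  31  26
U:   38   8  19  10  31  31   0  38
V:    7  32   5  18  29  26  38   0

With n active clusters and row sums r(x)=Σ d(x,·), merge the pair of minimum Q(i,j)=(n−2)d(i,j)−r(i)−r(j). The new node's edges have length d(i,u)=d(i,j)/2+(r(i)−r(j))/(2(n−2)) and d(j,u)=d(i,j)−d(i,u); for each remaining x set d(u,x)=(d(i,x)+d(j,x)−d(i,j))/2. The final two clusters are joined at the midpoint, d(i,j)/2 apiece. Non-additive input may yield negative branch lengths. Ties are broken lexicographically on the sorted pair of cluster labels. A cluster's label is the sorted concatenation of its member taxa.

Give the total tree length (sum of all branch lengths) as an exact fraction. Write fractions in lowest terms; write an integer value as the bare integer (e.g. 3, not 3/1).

step 1: merge (G,U) at d=8, Q=-313; branch lengths G→59/12, U→37/12; new cluster GU
  updated: d(D,GU)=34, d(GU,J)=10, d(GU,K)=33/2, d(GU,Q)=29, d(GU,S)=28, d(GU,V)=31
step 2: merge (D,V) at d=7, Q=-222; branch lengths D→6, V→1; new cluster DV
  updated: d(DV,GU)=29, d(DV,J)=29/2, d(DV,K)=15, d(DV,Q)=20, d(DV,S)=51/2
step 3: merge (Q,S) at d=19, Q=-317/2; branch lengths Q→167/16, S→137/16; new cluster QS
  updated: d(DV,QS)=53/4, d(GU,QS)=19, d(J,QS)=11/2, d(K,QS)=45/2
step 4: merge (DV,K) at d=15, Q=-379/4; branch lengths DV→65/8, K→55/8; new cluster DKV
  updated: d(DKV,GU)=61/4, d(DKV,J)=27/4, d(DKV,QS)=83/8
step 5: merge (DKV,QS) at d=83/8, Q=-93/2; branch lengths DKV→73/16, QS→93/16; new cluster DKQSV
  updated: d(DKQSV,GU)=191/16, d(DKQSV,J)=15/16
step 6: merge (DKQSV,GU) at d=191/16, Q=-183/8; branch lengths DKQSV→23/16, GU→21/2; new cluster DGKQSUV
  updated: d(DGKQSUV,J)=-1/2
step 7: merge (DGKQSUV,J) at d=-1/2; branch lengths DGKQSUV→-1/4, J→-1/4; new cluster DGJKQSUV
final tree: (((((D:6,V:1):65/8,K:55/8):73/16,(Q:167/16,S:137/16):93/16):23/16,(G:59/12,U:37/12):21/2):-1/4,J:-1/4)
total length: 1133/16

1133/16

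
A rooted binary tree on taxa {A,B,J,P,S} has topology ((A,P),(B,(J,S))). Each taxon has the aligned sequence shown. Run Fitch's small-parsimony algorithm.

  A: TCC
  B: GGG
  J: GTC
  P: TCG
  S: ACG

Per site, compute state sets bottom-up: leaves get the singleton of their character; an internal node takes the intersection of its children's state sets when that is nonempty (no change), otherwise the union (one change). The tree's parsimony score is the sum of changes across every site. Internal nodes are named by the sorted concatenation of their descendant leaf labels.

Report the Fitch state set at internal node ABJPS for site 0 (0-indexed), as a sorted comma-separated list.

site 0, node AP: A={T} ∩ P={T} → {T} (+0)
site 0, node JS: J={G} ∪ S={A} → {A,G} (+1)
site 0, node BJS: B={G} ∩ JS={A,G} → {G} (+0)
site 0, node ABJPS: AP={T} ∪ BJS={G} → {G,T} (+1)
site 1, node AP: A={C} ∩ P={C} → {C} (+0)
site 1, node JS: J={T} ∪ S={C} → {C,T} (+1)
site 1, node BJS: B={G} ∪ JS={C,T} → {C,G,T} (+1)
site 1, node ABJPS: AP={C} ∩ BJS={C,G,T} → {C} (+0)
site 2, node AP: A={C} ∪ P={G} → {C,G} (+1)
site 2, node JS: J={C} ∪ S={G} → {C,G} (+1)
site 2, node BJS: B={G} ∩ JS={C,G} → {G} (+0)
site 2, node ABJPS: AP={C,G} ∩ BJS={G} → {G} (+0)
per-site changes: [2, 2, 2]; total = 6

G,T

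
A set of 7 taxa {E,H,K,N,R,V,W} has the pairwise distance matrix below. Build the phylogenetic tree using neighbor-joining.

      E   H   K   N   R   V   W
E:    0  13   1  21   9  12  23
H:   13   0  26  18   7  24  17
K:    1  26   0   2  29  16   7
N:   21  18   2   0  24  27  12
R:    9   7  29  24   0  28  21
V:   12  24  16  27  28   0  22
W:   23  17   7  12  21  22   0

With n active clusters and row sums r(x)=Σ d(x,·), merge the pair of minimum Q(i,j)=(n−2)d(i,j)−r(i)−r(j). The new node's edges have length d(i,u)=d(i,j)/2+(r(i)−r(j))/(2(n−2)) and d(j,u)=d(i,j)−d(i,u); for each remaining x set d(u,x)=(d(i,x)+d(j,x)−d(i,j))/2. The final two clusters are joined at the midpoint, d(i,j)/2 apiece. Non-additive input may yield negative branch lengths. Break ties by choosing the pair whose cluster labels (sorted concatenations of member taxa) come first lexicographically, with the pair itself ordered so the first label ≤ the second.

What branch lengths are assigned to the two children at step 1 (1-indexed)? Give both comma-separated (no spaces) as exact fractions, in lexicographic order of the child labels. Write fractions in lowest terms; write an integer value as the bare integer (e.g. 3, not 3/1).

11/5,24/5

step 1: merge (H,R) at d=7, Q=-188; branch lengths H→11/5, R→24/5; new cluster HR
  updated: d(E,HR)=15/2, d(HR,K)=24, d(HR,N)=35/2, d(HR,V)=45/2, d(HR,W)=31/2
step 2: merge (E,HR) at d=15/2, Q=-243/2; branch lengths E→15/16, HR→105/16; new cluster EHR
  updated: d(EHR,K)=35/4, d(EHR,N)=31/2, d(EHR,V)=27/2, d(EHR,W)=31/2
step 3: merge (EHR,V) at d=27/2, Q=-365/4; branch lengths EHR→61/24, V→263/24; new cluster EHRV
  updated: d(EHRV,K)=45/8, d(EHRV,N)=29/2, d(EHRV,W)=12
step 4: merge (EHRV,W) at d=12, Q=-313/8; branch lengths EHRV→201/32, W→183/32; new cluster EHRVW
  updated: d(EHRVW,K)=5/16, d(EHRVW,N)=29/4
step 5: merge (EHRVW,K) at d=5/16, Q=-153/16; branch lengths EHRVW→89/32, K→-79/32; new cluster EHKRVW
  updated: d(EHKRVW,N)=143/32
step 6: merge (EHKRVW,N) at d=143/32; branch lengths EHKRVW→143/64, N→143/64; new cluster EHKNRVW
final tree: (((((E:15/16,(H:11/5,R:24/5):105/16):61/24,V:263/24):201/32,W:183/32):89/32,K:-79/32):143/64,N:143/64)
total length: 1433/32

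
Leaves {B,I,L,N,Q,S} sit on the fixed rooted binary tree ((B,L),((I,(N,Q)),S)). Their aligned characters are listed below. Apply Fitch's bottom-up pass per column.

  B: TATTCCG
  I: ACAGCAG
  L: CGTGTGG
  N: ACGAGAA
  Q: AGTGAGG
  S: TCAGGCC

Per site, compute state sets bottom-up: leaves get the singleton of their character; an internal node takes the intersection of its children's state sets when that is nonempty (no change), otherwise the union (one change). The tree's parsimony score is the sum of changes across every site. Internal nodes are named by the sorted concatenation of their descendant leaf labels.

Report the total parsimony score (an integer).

[col 0] BL: children B:{T}, L:{C} ∪→ {C,T}; cost 1
[col 0] NQ: children N:{A}, Q:{A} ∩→ {A}; cost 0
[col 0] INQ: children I:{A}, NQ:{A} ∩→ {A}; cost 0
[col 0] INQS: children INQ:{A}, S:{T} ∪→ {A,T}; cost 1
[col 0] BILNQS: children BL:{C,T}, INQS:{A,T} ∩→ {T}; cost 0
[col 1] BL: children B:{A}, L:{G} ∪→ {A,G}; cost 1
[col 1] NQ: children N:{C}, Q:{G} ∪→ {C,G}; cost 1
[col 1] INQ: children I:{C}, NQ:{C,G} ∩→ {C}; cost 0
[col 1] INQS: children INQ:{C}, S:{C} ∩→ {C}; cost 0
[col 1] BILNQS: children BL:{A,G}, INQS:{C} ∪→ {A,C,G}; cost 1
[col 2] BL: children B:{T}, L:{T} ∩→ {T}; cost 0
[col 2] NQ: children N:{G}, Q:{T} ∪→ {G,T}; cost 1
[col 2] INQ: children I:{A}, NQ:{G,T} ∪→ {A,G,T}; cost 1
[col 2] INQS: children INQ:{A,G,T}, S:{A} ∩→ {A}; cost 0
[col 2] BILNQS: children BL:{T}, INQS:{A} ∪→ {A,T}; cost 1
[col 3] BL: children B:{T}, L:{G} ∪→ {G,T}; cost 1
[col 3] NQ: children N:{A}, Q:{G} ∪→ {A,G}; cost 1
[col 3] INQ: children I:{G}, NQ:{A,G} ∩→ {G}; cost 0
[col 3] INQS: children INQ:{G}, S:{G} ∩→ {G}; cost 0
[col 3] BILNQS: children BL:{G,T}, INQS:{G} ∩→ {G}; cost 0
[col 4] BL: children B:{C}, L:{T} ∪→ {C,T}; cost 1
[col 4] NQ: children N:{G}, Q:{A} ∪→ {A,G}; cost 1
[col 4] INQ: children I:{C}, NQ:{A,G} ∪→ {A,C,G}; cost 1
[col 4] INQS: children INQ:{A,C,G}, S:{G} ∩→ {G}; cost 0
[col 4] BILNQS: children BL:{C,T}, INQS:{G} ∪→ {C,G,T}; cost 1
[col 5] BL: children B:{C}, L:{G} ∪→ {C,G}; cost 1
[col 5] NQ: children N:{A}, Q:{G} ∪→ {A,G}; cost 1
[col 5] INQ: children I:{A}, NQ:{A,G} ∩→ {A}; cost 0
[col 5] INQS: children INQ:{A}, S:{C} ∪→ {A,C}; cost 1
[col 5] BILNQS: children BL:{C,G}, INQS:{A,C} ∩→ {C}; cost 0
[col 6] BL: children B:{G}, L:{G} ∩→ {G}; cost 0
[col 6] NQ: children N:{A}, Q:{G} ∪→ {A,G}; cost 1
[col 6] INQ: children I:{G}, NQ:{A,G} ∩→ {G}; cost 0
[col 6] INQS: children INQ:{G}, S:{C} ∪→ {C,G}; cost 1
[col 6] BILNQS: children BL:{G}, INQS:{C,G} ∩→ {G}; cost 0
per-site changes: [2, 3, 3, 2, 4, 3, 2]; total = 19

19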